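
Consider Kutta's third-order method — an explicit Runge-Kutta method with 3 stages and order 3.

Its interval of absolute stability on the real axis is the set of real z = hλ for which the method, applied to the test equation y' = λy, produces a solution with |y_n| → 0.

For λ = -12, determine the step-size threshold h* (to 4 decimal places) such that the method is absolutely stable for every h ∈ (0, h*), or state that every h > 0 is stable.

Set f=λy, z=hλ:
  order 3, 3-stage ⇒ R(z)=1+z+z^2/2+z^3/6
  (e.g. R(-0.45)=0.63606, |R|=0.63606)

Find x<0 with |R(x)|<1.
x=-0.45: |R|=0.6361
|R(-2.53)|=1.0286 |R(-1.24)|=0.2110 |R(-1.2)|=0.2320
Bisect:
  x_lo=-2.9058 |R|=1.7732  x_hi=-0.3119 |R|=0.7317
  mid=-1.60885 |R|=0.00871 →hi
  mid=-2.25732 |R|=0.62660 →hi
  mid=-2.58155 |R|=1.11677 →lo
  mid=-2.41944 |R|=0.85303 →hi
  mid=-2.50049 |R|=0.97997 →hi
  mid=-2.54102 |R|=1.04710 →lo
  mid=-2.52076 |R|=1.01322 →lo
  mid=-2.51063 |R|=0.99652 →hi
  mid=-2.51569 |R|=1.00485 →lo
  mid=-2.51316 |R|=1.00068 →lo
  ...
  [-2.51284,-2.51268] ⇒ x*=-2.5127
Interval (-2.5127, 0).

(-2.5127,0); λ=-12 ⇒ h* = 0.2094.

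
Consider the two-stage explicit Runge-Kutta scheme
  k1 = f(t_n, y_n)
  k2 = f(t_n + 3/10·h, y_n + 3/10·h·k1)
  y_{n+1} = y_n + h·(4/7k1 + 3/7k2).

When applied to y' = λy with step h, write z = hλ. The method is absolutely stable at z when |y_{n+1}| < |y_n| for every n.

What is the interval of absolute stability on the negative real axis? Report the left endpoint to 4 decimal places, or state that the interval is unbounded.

Set f=λy, z=hλ:
  k1=λy_n ⇒ h·k1=z·y_n;  k2=λ(1+3/10z)y_n ⇒ h·k2=z(1+3/10z)y_n
  y_{n+1}/y_n = 1 + 4/7z + 3/7z(1+3/10z) = 1 + z + 9/70z²
  so R(z) = 1 + z + 9/70z².

Boundary: |R(x)|=1, x<0.
x=-0.35: |R|=0.6658
R=1: x+9/70x²=0 ⇒ x=−70/9=-7.7778; min R=1−1/(4·9/70)=-0.9444>−1
Confirm numerically:
  x=-7.619: |R|=0.84446 <1
  x=-7.202: |R|=0.46685 <1
  x=-6.557: |R|=0.02917 <1
  x=-7.990: |R|=1.21801 >1
  x=-7.969: |R|=1.19592 >1
  x=-7.911: |R|=1.13550 >1
Stable set (-7.7778, 0).

(-7.7778, 0).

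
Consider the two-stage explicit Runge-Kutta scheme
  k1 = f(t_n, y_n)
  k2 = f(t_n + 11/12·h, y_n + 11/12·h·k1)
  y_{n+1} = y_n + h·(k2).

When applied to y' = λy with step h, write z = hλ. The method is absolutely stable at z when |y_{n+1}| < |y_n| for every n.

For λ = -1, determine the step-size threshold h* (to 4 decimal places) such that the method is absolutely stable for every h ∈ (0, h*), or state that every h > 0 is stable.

Set f=λy, z=hλ:
  k1=λy_n ⇒ h·k1=z·y_n;  k2=λ(1+11/12z)y_n ⇒ h·k2=z(1+11/12z)y_n
  y_{n+1}/y_n = 1 + z(1+11/12z) = 1 + z + 11/12z²
  Hence R(z) = 1 + z + 11/12z².

Need |R(x)|<1, x<0.
x=-0.32: |R|=0.7739
R=1: x+11/12x²=0 ⇒ x=−12/11=-1.0909; min R=1−1/(4·11/12)=0.7273>−1
Confirm numerically:
  x=-1.070: |R|=0.97949 <1
  x=-0.951: |R|=0.87803 <1
  x=-0.554: |R|=0.72734 <1
  x=-1.668: |R|=1.88237 >1
  x=-1.379: |R|=1.36417 >1
  x=-1.205: |R|=1.12602 >1
Stable set (-1.0909, 0).

(-1.0909,0); λ=-1 ⇒ h* = (12/11)/1 = 1.0909.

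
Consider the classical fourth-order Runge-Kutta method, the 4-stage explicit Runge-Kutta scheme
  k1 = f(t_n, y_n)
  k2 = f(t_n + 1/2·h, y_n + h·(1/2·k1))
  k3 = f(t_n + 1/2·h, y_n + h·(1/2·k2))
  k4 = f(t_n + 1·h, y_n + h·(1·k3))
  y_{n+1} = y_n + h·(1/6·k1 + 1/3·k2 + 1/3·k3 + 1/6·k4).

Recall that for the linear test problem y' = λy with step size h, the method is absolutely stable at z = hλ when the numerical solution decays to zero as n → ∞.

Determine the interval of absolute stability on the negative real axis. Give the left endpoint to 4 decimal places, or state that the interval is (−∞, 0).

z∈(-2.7853,0).

On y'=λy, z=hλ:
  order 4, 4-stage ⇒ R(z)=1+z+z^2/2+z^3/6+z^4/24
  (e.g. R(-0.59)=0.55487, |R|=0.55487)

Solve |R(x)|<1 on ℝ⁻.
x=-0.59: |R|=0.5549
|R(-3)|=1.3750 |R(-1.77)|=0.2812 |R(-1.41)|=0.2815
Bisect:
  x_lo=-3.6677 |R|=3.3754  x_hi=-0.0931 |R|=0.9111
  mid=-1.88042 |R|=0.30035 →hi
  mid=-2.77408 |R|=0.98323 →hi
  mid=-3.22091 |R|=1.88152 →lo
  mid=-2.99750 |R|=1.37000 →lo
  mid=-2.88579 |R|=1.16239 →lo
  mid=-2.82993 |R|=1.06942 →lo
  mid=-2.80201 |R|=1.02549 →lo
  mid=-2.78804 |R|=1.00416 →lo
  mid=-2.78106 |R|=0.99364 →hi
  ...
  [-2.78543,-2.78521] ⇒ x*=-2.7853
Stable set (-2.7853, 0).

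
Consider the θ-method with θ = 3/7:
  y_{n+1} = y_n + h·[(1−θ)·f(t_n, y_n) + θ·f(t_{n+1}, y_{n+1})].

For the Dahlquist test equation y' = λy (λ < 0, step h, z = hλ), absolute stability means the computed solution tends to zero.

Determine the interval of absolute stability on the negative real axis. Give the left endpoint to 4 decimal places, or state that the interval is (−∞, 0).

(-14.0000, 0).

On y'=λy, z=hλ:
  y_{n+1} = y_n + z·[4/7·y_n + 3/7·y_{n+1}] ⇒ (1 − 3/7z)y_{n+1} = (1 + 4/7z)y_n
  ⇒ R(z) = (1 + 4/7z)/(1 − 3/7z).

Boundary: |R(x)|=1, x<0.
x=-1.72: |R|=0.0099
R=−1: 1+4/7x = −1+3/7x ⇒ -1/7x=2 ⇒ x=2/(-1/7)=-14.0000
Confirm numerically:
  x=-12.244: |R|=0.95985 <1
  x=-7.520: |R|=0.78078 <1
  x=-7.255: |R|=0.76551 <1
  x=-14.563: |R|=1.01111 >1
  x=-14.286: |R|=1.00574 >1
  x=-14.216: |R|=1.00435 >1
Interval (-14.0000, 0).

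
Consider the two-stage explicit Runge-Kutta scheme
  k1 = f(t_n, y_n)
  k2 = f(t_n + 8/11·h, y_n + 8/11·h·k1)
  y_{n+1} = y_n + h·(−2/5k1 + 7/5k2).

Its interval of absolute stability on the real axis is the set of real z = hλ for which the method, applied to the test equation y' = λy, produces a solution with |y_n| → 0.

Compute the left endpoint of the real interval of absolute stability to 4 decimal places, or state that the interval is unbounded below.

On y'=λy, z=hλ:
  k1=λy_n ⇒ h·k1=z·y_n;  k2=λ(1+8/11z)y_n ⇒ h·k2=z(1+8/11z)y_n
  y_{n+1}/y_n = 1 − 2/5z + 7/5z(1+8/11z) = 1 + z + 56/55z²
  ⇒ R(z) = 1 + z + 56/55z².

Find x<0 with |R(x)|<1.
x=-1.61: |R|=2.0292
R=1: x+56/55x²=0 ⇒ x=−55/56=-0.9821; min R=1−1/(4·56/55)=0.7545>−1
Confirm numerically:
  x=-0.853: |R|=0.88784 <1
  x=-0.701: |R|=0.79934 <1
  x=-0.423: |R|=0.75918 <1
  x=-1.543: |R|=1.88114 >1
  x=-1.224: |R|=1.30142 >1
Stable set (-0.9821, 0).

z* = -0.9821.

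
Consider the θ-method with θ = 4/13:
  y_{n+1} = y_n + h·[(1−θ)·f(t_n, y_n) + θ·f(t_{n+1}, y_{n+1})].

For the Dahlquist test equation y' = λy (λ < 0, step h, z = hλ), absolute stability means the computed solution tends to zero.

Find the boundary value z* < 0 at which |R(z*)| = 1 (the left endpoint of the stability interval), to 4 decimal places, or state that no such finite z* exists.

z* = -5.2000.

Test eqn y'=λy, z=hλ:
  y_{n+1} = y_n + z·[9/13·y_n + 4/13·y_{n+1}] ⇒ (1 − 4/13z)y_{n+1} = (1 + 9/13z)y_n
  ⇒ R(z) = (1 + 9/13z)/(1 − 4/13z).

Find x<0 with |R(x)|<1.
x=-0.84: |R|=0.3325
R=−1: 1+9/13x = −1+4/13x ⇒ -5/13x=2 ⇒ x=2/(-5/13)=-5.2000
Confirm numerically:
  x=-4.633: |R|=0.91009 <1
  x=-3.591: |R|=0.70600 <1
  x=-2.752: |R|=0.49017 <1
  x=-5.557: |R|=1.05067 >1
  x=-5.442: |R|=1.03480 >1
So |R|<1 on (-5.2000, 0).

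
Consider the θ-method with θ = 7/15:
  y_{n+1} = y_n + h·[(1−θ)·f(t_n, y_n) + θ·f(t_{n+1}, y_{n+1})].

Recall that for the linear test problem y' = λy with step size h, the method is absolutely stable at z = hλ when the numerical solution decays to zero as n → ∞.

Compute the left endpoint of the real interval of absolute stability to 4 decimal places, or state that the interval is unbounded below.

Test eqn y'=λy, z=hλ:
  y_{n+1} = y_n + z·[8/15·y_n + 7/15·y_{n+1}] ⇒ (1 − 7/15z)y_{n+1} = (1 + 8/15z)y_n
  ⇒ R(z) = (1 + 8/15z)/(1 − 7/15z).

Boundary: |R(x)|=1, x<0.
x=-1.51: |R|=0.1142
R=−1: 1+8/15x = −1+7/15x ⇒ -1/15x=2 ⇒ x=2/(-1/15)=-30.0000
Confirm numerically:
  x=-24.509: |R|=0.97057 <1
  x=-20.853: |R|=0.94318 <1
  x=-20.769: |R|=0.94244 <1
  x=-12.438: |R|=0.82793 <1
  x=-30.288: |R|=1.00127 >1
  x=-30.221: |R|=1.00098 >1
  x=-30.044: |R|=1.00020 >1
Interval (-30.0000, 0).

left endpoint -30.0000.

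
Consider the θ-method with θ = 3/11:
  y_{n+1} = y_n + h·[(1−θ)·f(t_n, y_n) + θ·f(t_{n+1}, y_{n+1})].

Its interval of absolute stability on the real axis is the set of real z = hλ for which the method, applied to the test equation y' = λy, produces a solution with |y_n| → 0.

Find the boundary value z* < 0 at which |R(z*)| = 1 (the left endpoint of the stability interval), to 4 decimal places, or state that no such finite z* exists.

With y'=λy (z=hλ):
  y_{n+1} = y_n + z·[8/11·y_n + 3/11·y_{n+1}] ⇒ (1 − 3/11z)y_{n+1} = (1 + 8/11z)y_n
  Hence R(z) = (1 + 8/11z)/(1 − 3/11z).

Need |R(x)|<1, x<0.
x=-1.14: |R|=0.1304
R=−1: 1+8/11x = −1+3/11x ⇒ -5/11x=2 ⇒ x=2/(-5/11)=-4.4000
Confirm numerically:
  x=-4.299: |R|=0.97887 <1
  x=-4.235: |R|=0.96520 <1
  x=-3.799: |R|=0.86583 <1
  x=-4.895: |R|=1.09636 >1
  x=-4.824: |R|=1.08323 >1
So |R|<1 on (-4.4000, 0).

left endpoint -4.4000.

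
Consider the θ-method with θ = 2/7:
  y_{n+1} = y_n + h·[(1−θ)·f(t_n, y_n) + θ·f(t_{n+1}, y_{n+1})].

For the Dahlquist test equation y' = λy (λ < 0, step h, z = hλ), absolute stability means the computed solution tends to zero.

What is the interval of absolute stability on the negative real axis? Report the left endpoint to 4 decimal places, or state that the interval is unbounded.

Test eqn y'=λy, z=hλ:
  y_{n+1} = y_n + z·[5/7·y_n + 2/7·y_{n+1}] ⇒ (1 − 2/7z)y_{n+1} = (1 + 5/7z)y_n
  ⇒ R(z) = (1 + 5/7z)/(1 − 2/7z).

Boundary: |R(x)|=1, x<0.
x=-1.56: |R|=0.0791
R=−1: 1+5/7x = −1+2/7x ⇒ -3/7x=2 ⇒ x=2/(-3/7)=-4.6667
Confirm numerically:
  x=-4.481: |R|=0.96510 <1
  x=-4.207: |R|=0.91054 <1
  x=-2.982: |R|=0.61015 <1
  x=-2.170: |R|=0.33951 <1
  x=-5.250: |R|=1.10000 >1
  x=-5.033: |R|=1.06440 >1
  x=-4.864: |R|=1.03539 >1
Interval (-4.6667, 0).

(-4.6667, 0).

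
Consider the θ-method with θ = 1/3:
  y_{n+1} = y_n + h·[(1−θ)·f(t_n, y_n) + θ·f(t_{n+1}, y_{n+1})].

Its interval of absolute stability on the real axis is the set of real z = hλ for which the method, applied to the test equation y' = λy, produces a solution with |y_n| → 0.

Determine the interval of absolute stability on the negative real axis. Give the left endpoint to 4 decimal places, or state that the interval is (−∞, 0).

Test eqn y'=λy, z=hλ:
  y_{n+1} = y_n + z·[2/3·y_n + 1/3·y_{n+1}] ⇒ (1 − 1/3z)y_{n+1} = (1 + 2/3z)y_n
  Hence R(z) = (1 + 2/3z)/(1 − 1/3z).

Solve |R(x)|<1 on ℝ⁻.
x=-0.95: |R|=0.2785
R=−1: 1+2/3x = −1+1/3x ⇒ -1/3x=2 ⇒ x=2/(-1/3)=-6.0000
Confirm numerically:
  x=-4.314: |R|=0.76948 <1
  x=-3.830: |R|=0.68228 <1
  x=-3.061: |R|=0.51510 <1
  x=-6.417: |R|=1.04428 >1
  x=-6.317: |R|=1.03402 >1
Stable set (-6.0000, 0).

z∈(-6.0000,0).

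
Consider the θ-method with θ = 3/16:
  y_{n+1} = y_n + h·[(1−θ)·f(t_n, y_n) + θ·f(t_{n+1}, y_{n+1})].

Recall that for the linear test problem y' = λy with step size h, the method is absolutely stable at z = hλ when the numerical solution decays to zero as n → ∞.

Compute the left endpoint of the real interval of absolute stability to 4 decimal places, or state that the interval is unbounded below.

z* = -3.2000.

With y'=λy (z=hλ):
  y_{n+1} = y_n + z·[13/16·y_n + 3/16·y_{n+1}] ⇒ (1 − 3/16z)y_{n+1} = (1 + 13/16z)y_n
  so R(z) = (1 + 13/16z)/(1 − 3/16z).

Solve |R(x)|<1 on ℝ⁻.
x=-0.51: |R|=0.5345
R=−1: 1+13/16x = −1+3/16x ⇒ -5/8x=2 ⇒ x=2/(-5/8)=-3.2000
Confirm numerically:
  x=-3.107: |R|=0.96327 <1
  x=-2.772: |R|=0.82398 <1
  x=-1.904: |R|=0.40310 <1
  x=-1.371: |R|=0.09064 <1
  x=-3.698: |R|=1.18380 >1
  x=-3.600: |R|=1.14925 >1
Stable set (-3.2000, 0).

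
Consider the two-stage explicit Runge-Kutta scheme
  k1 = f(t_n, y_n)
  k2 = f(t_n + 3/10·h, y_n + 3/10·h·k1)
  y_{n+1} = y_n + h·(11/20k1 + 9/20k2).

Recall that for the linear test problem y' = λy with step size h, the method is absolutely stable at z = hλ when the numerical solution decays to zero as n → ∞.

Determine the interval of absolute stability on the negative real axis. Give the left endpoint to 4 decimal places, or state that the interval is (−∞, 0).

z∈(-7.4074,0).

On y'=λy, z=hλ:
  k1=λy_n ⇒ h·k1=z·y_n;  k2=λ(1+3/10z)y_n ⇒ h·k2=z(1+3/10z)y_n
  y_{n+1}/y_n = 1 + 11/20z + 9/20z(1+3/10z) = 1 + z + 27/200z²
  R(z) = 1 + z + 27/200z².

Find x<0 with |R(x)|<1.
x=-1.01: |R|=0.1277
R=1: x+27/200x²=0 ⇒ x=−200/27=-7.4074; min R=1−1/(4·27/200)=-0.8519>−1
Confirm numerically:
  x=-6.961: |R|=0.58050 <1
  x=-5.523: |R|=0.40502 <1
  x=-5.257: |R|=0.52613 <1
  x=-3.609: |R|=0.85064 <1
  x=-7.826: |R|=1.44225 >1
  x=-7.441: |R|=1.03374 >1
Interval (-7.4074, 0).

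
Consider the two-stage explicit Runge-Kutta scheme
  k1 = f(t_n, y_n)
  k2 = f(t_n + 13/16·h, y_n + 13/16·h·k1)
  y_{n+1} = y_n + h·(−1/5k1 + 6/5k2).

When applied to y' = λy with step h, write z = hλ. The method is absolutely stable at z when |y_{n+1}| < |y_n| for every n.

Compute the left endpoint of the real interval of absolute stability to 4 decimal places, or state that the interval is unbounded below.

On y'=λy, z=hλ:
  k1=λy_n ⇒ h·k1=z·y_n;  k2=λ(1+13/16z)y_n ⇒ h·k2=z(1+13/16z)y_n
  y_{n+1}/y_n = 1 − 1/5z + 6/5z(1+13/16z) = 1 + z + 39/40z²
  R(z) = 1 + z + 39/40z².

Boundary: |R(x)|=1, x<0.
x=-0.51: |R|=0.7436
R=1: x+39/40x²=0 ⇒ x=−40/39=-1.0256; min R=1−1/(4·39/40)=0.7436>−1
Confirm numerically:
  x=-0.853: |R|=0.85642 <1
  x=-0.534: |R|=0.74403 <1
  x=-0.427: |R|=0.75077 <1
  x=-1.393: |R|=1.49894 >1
  x=-1.291: |R|=1.33401 >1
  x=-1.146: |R|=1.13448 >1
So |R|<1 on (-1.0256, 0).

left endpoint -1.0256.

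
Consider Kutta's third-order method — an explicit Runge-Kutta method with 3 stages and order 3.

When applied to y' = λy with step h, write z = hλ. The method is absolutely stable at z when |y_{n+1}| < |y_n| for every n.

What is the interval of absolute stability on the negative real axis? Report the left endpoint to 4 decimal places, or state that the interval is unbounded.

(-2.5127, 0).

Set f=λy, z=hλ:
  order 3, 3-stage ⇒ R(z)=1+z+z^2/2+z^3/6
  (e.g. R(-1.28)=0.18967, |R|=0.18967)

Find x<0 with |R(x)|<1.
x=-1.28: |R|=0.1897
|R(-2.07)|=0.4058 |R(-1.84)|=0.1855 |R(-1.44)|=0.0991
Bisect:
  x_lo=-3.1793 |R|=2.4814  x_hi=-0.0693 |R|=0.9331
  mid=-1.62430 |R|=0.01937 →hi
  mid=-2.40180 |R|=0.82667 →hi
  mid=-2.79056 |R|=1.51873 →lo
  mid=-2.59618 |R|=1.14255 →lo
  mid=-2.49899 |R|=0.97753 →hi
  mid=-2.54759 |R|=1.05821 →lo
  mid=-2.52329 |R|=1.01742 →lo
  mid=-2.51114 |R|=0.99736 →hi
  ...
  [-2.51285,-2.51266] ⇒ x*=-2.5127
Interval (-2.5127, 0).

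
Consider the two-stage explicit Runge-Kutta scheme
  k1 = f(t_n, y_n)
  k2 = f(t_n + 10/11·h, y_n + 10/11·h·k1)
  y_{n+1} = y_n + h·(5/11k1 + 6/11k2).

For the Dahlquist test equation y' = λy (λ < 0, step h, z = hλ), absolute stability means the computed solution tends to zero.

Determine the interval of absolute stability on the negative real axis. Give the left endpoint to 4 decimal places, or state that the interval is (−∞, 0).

Set f=λy, z=hλ:
  k1=λy_n ⇒ h·k1=z·y_n;  k2=λ(1+10/11z)y_n ⇒ h·k2=z(1+10/11z)y_n
  y_{n+1}/y_n = 1 + 5/11z + 6/11z(1+10/11z) = 1 + z + 60/121z²
  so R(z) = 1 + z + 60/121z².

Boundary: |R(x)|=1, x<0.
x=-1.63: |R|=0.6875
R=1: x+60/121x²=0 ⇒ x=−121/60=-2.0167; min R=1−1/(4·60/121)=0.4958>−1
Confirm numerically:
  x=-1.985: |R|=0.96883 <1
  x=-1.704: |R|=0.73581 <1
  x=-1.368: |R|=0.55998 <1
  x=-2.356: |R|=1.39643 >1
  x=-2.350: |R|=1.38843 >1
  x=-2.250: |R|=1.26033 >1
So |R|<1 on (-2.0167, 0).

z∈(-2.0167,0).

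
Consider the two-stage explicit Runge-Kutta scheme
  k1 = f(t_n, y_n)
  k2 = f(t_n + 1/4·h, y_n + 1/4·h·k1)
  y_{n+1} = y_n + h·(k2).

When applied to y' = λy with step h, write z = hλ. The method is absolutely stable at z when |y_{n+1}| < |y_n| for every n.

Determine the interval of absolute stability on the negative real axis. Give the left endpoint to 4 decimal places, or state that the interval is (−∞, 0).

(-4.0000, 0).

With y'=λy (z=hλ):
  k1=λy_n ⇒ h·k1=z·y_n;  k2=λ(1+1/4z)y_n ⇒ h·k2=z(1+1/4z)y_n
  y_{n+1}/y_n = 1 + z(1+1/4z) = 1 + z + 1/4z²
  ⇒ R(z) = 1 + z + 1/4z².

Solve |R(x)|<1 on ℝ⁻.
x=-1.48: |R|=0.0676
R=1: x+1/4x²=0 ⇒ x=−4=-4.0000; min R=1−1/(4·1/4)=0.0000>−1
Confirm numerically:
  x=-3.565: |R|=0.61231 <1
  x=-3.159: |R|=0.33582 <1
  x=-2.127: |R|=0.00403 <1
  x=-2.067: |R|=0.00112 <1
  x=-4.347: |R|=1.37710 >1
  x=-4.211: |R|=1.22213 >1
So |R|<1 on (-4.0000, 0).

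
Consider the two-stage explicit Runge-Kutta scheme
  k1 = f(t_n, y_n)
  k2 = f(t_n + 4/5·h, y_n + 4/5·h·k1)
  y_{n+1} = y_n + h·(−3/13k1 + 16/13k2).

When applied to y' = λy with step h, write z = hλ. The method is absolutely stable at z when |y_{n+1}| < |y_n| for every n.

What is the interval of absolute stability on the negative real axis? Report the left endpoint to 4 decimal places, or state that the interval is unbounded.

z∈(-1.0156,0).

With y'=λy (z=hλ):
  k1=λy_n ⇒ h·k1=z·y_n;  k2=λ(1+4/5z)y_n ⇒ h·k2=z(1+4/5z)y_n
  y_{n+1}/y_n = 1 − 3/13z + 16/13z(1+4/5z) = 1 + z + 64/65z²
  so R(z) = 1 + z + 64/65z².

Solve |R(x)|<1 on ℝ⁻.
x=-1.63: |R|=1.9860
R=1: x+64/65x²=0 ⇒ x=−65/64=-1.0156; min R=1−1/(4·64/65)=0.7461>−1
Confirm numerically:
  x=-0.655: |R|=0.76742 <1
  x=-0.628: |R|=0.76032 <1
  x=-0.500: |R|=0.74615 <1
  x=-1.127: |R|=1.12359 >1
  x=-1.048: |R|=1.03341 >1
Stable set (-1.0156, 0).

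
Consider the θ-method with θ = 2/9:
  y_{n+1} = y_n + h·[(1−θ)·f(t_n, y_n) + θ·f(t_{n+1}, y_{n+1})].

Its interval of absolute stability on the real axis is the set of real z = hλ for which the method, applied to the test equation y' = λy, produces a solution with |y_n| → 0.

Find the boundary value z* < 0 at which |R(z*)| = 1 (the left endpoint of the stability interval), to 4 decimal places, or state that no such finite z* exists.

On y'=λy, z=hλ:
  y_{n+1} = y_n + z·[7/9·y_n + 2/9·y_{n+1}] ⇒ (1 − 2/9z)y_{n+1} = (1 + 7/9z)y_n
  ⇒ R(z) = (1 + 7/9z)/(1 − 2/9z).

Need |R(x)|<1, x<0.
x=-0.33: |R|=0.6925
R=−1: 1+7/9x = −1+2/9x ⇒ -5/9x=2 ⇒ x=2/(-5/9)=-3.6000
Confirm numerically:
  x=-2.456: |R|=0.58884 <1
  x=-1.588: |R|=0.17378 <1
  x=-1.518: |R|=0.13509 <1
  x=-4.141: |R|=1.15652 >1
  x=-4.038: |R|=1.12825 >1
Interval (-3.6000, 0).

z* = -3.6000.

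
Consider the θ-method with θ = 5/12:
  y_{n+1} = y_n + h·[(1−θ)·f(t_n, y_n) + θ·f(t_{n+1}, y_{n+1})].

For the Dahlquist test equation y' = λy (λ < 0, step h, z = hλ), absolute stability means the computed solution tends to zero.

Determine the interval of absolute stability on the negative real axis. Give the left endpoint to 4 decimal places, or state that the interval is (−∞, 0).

Test eqn y'=λy, z=hλ:
  y_{n+1} = y_n + z·[7/12·y_n + 5/12·y_{n+1}] ⇒ (1 − 5/12z)y_{n+1} = (1 + 7/12z)y_n
  R(z) = (1 + 7/12z)/(1 − 5/12z).

Find x<0 with |R(x)|<1.
x=-1.24: |R|=0.1824
R=−1: 1+7/12x = −1+5/12x ⇒ -1/6x=2 ⇒ x=2/(-1/6)=-12.0000
Confirm numerically:
  x=-11.274: |R|=0.97876 <1
  x=-10.210: |R|=0.94322 <1
  x=-9.035: |R|=0.89628 <1
  x=-5.832: |R|=0.70029 <1
  x=-12.534: |R|=1.01430 >1
  x=-12.283: |R|=1.00771 >1
  x=-12.045: |R|=1.00125 >1
Interval (-12.0000, 0).

z∈(-12.0000,0).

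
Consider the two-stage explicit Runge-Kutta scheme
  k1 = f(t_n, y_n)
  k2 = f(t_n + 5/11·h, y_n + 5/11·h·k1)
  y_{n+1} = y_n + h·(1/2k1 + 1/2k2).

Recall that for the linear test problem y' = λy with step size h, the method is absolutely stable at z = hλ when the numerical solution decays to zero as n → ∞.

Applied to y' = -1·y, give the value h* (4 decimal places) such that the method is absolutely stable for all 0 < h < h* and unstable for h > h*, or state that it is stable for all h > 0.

On y'=λy, z=hλ:
  k1=λy_n ⇒ h·k1=z·y_n;  k2=λ(1+5/11z)y_n ⇒ h·k2=z(1+5/11z)y_n
  y_{n+1}/y_n = 1 + 1/2z + 1/2z(1+5/11z) = 1 + z + 5/22z²
  Hence R(z) = 1 + z + 5/22z².

Need |R(x)|<1, x<0.
x=-0.86: |R|=0.3081
R=1: x+5/22x²=0 ⇒ x=−22/5=-4.4000; min R=1−1/(4·5/22)=-0.1000>−1
Confirm numerically:
  x=-2.997: |R|=0.04437 <1
  x=-2.526: |R|=0.07585 <1
  x=-2.388: |R|=0.09197 <1
  x=-2.305: |R|=0.09749 <1
  x=-4.840: |R|=1.48400 >1
  x=-4.672: |R|=1.28881 >1
  x=-4.627: |R|=1.23871 >1
Interval (-4.4000, 0).

(-4.4000,0); λ=-1 ⇒ h* = (22/5)/1 = 4.4000.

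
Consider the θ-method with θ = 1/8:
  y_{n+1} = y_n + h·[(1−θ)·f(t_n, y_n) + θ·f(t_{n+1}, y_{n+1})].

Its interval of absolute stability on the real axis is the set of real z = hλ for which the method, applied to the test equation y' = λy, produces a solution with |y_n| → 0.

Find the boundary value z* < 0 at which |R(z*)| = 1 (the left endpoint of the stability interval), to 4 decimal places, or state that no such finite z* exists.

With y'=λy (z=hλ):
  y_{n+1} = y_n + z·[7/8·y_n + 1/8·y_{n+1}] ⇒ (1 − 1/8z)y_{n+1} = (1 + 7/8z)y_n
  ⇒ R(z) = (1 + 7/8z)/(1 − 1/8z).

Need |R(x)|<1, x<0.
x=-1.78: |R|=0.4560
R=−1: 1+7/8x = −1+1/8x ⇒ -3/4x=2 ⇒ x=2/(-3/4)=-2.6667
Confirm numerically:
  x=-2.217: |R|=0.73593 <1
  x=-1.789: |R|=0.46205 <1
  x=-1.425: |R|=0.20955 <1
  x=-3.152: |R|=1.26112 >1
  x=-3.012: |R|=1.18816 >1
So |R|<1 on (-2.6667, 0).

left endpoint -2.6667.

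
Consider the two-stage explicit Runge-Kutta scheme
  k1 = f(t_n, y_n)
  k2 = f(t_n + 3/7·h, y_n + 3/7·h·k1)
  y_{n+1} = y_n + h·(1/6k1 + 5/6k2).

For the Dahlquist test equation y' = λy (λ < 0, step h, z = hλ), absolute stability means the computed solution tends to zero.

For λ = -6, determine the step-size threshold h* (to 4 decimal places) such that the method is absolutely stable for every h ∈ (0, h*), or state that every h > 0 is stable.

Set f=λy, z=hλ:
  k1=λy_n ⇒ h·k1=z·y_n;  k2=λ(1+3/7z)y_n ⇒ h·k2=z(1+3/7z)y_n
  y_{n+1}/y_n = 1 + 1/6z + 5/6z(1+3/7z) = 1 + z + 5/14z²
  Hence R(z) = 1 + z + 5/14z².

Need |R(x)|<1, x<0.
x=-0.71: |R|=0.4700
R=1: x+5/14x²=0 ⇒ x=−14/5=-2.8000; min R=1−1/(4·5/14)=0.3000>−1
Confirm numerically:
  x=-2.574: |R|=0.79224 <1
  x=-2.015: |R|=0.43508 <1
  x=-1.586: |R|=0.31236 <1
  x=-1.537: |R|=0.30670 <1
  x=-3.148: |R|=1.39125 >1
  x=-3.023: |R|=1.24076 >1
  x=-2.885: |R|=1.08758 >1
Interval (-2.8000, 0).

(-2.8000,0); λ=-6 ⇒ h* = (14/5)/6 = 0.4667.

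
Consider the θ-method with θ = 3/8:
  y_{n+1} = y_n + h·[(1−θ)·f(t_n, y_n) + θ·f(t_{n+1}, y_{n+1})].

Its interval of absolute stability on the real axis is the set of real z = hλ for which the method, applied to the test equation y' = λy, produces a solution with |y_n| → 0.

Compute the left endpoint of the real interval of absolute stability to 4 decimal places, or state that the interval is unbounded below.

z* = -8.0000.

With y'=λy (z=hλ):
  y_{n+1} = y_n + z·[5/8·y_n + 3/8·y_{n+1}] ⇒ (1 − 3/8z)y_{n+1} = (1 + 5/8z)y_n
  R(z) = (1 + 5/8z)/(1 − 3/8z).

Boundary: |R(x)|=1, x<0.
x=-1.65: |R|=0.0193
R=−1: 1+5/8x = −1+3/8x ⇒ -1/4x=2 ⇒ x=2/(-1/4)=-8.0000
Confirm numerically:
  x=-7.292: |R|=0.95260 <1
  x=-6.844: |R|=0.91897 <1
  x=-6.040: |R|=0.84992 <1
  x=-4.974: |R|=0.73597 <1
  x=-8.460: |R|=1.02756 >1
  x=-8.134: |R|=1.00827 >1
Stable set (-8.0000, 0).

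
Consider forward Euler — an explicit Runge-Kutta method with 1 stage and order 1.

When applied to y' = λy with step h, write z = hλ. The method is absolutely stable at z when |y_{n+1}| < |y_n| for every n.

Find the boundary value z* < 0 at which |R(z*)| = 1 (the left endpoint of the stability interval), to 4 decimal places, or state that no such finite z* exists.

Test eqn y'=λy, z=hλ:
  order 1, 1-stage ⇒ R(z)=1+z
  (e.g. R(-0.36)=0.64000, |R|=0.64000)

Find x<0 with |R(x)|<1.
x=-0.36: |R|=0.6400
|R(-1.5)|=0.5000 |R(-0.59)|=0.4100 |R(-0.53)|=0.4700
Bisect:
  x_lo=-2.5842 |R|=1.5842  x_hi=-0.3115 |R|=0.6885
  mid=-1.44786 |R|=0.44786 →hi
  mid=-2.01603 |R|=1.01603 →lo
  mid=-1.73194 |R|=0.73194 →hi
  mid=-1.87399 |R|=0.87399 →hi
  mid=-1.94501 |R|=0.94501 →hi
  mid=-1.98052 |R|=0.98052 →hi
  mid=-1.99828 |R|=0.99828 →hi
  mid=-2.00715 |R|=1.00715 →lo
  ...
  [-2.00008,-1.99994] ⇒ x*=-2.0000
Interval (-2.0000, 0).

z* = -2.0000.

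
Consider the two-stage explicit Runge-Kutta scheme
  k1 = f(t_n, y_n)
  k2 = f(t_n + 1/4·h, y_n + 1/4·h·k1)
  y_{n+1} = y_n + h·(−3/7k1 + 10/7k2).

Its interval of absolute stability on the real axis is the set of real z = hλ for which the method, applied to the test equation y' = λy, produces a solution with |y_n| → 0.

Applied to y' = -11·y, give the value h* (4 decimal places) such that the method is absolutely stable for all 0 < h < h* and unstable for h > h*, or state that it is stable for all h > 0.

On y'=λy, z=hλ:
  k1=λy_n ⇒ h·k1=z·y_n;  k2=λ(1+1/4z)y_n ⇒ h·k2=z(1+1/4z)y_n
  y_{n+1}/y_n = 1 − 3/7z + 10/7z(1+1/4z) = 1 + z + 5/14z²
  so R(z) = 1 + z + 5/14z².

Need |R(x)|<1, x<0.
x=-1.51: |R|=0.3043
R=1: x+5/14x²=0 ⇒ x=−14/5=-2.8000; min R=1−1/(4·5/14)=0.3000>−1
Confirm numerically:
  x=-2.661: |R|=0.86790 <1
  x=-1.822: |R|=0.36360 <1
  x=-1.565: |R|=0.30972 <1
  x=-1.131: |R|=0.32584 <1
  x=-3.389: |R|=1.71290 >1
  x=-3.225: |R|=1.48951 >1
  x=-3.196: |R|=1.45201 >1
So |R|<1 on (-2.8000, 0).

(-2.8000,0); λ=-11 ⇒ h* = (14/5)/11 = 0.2545.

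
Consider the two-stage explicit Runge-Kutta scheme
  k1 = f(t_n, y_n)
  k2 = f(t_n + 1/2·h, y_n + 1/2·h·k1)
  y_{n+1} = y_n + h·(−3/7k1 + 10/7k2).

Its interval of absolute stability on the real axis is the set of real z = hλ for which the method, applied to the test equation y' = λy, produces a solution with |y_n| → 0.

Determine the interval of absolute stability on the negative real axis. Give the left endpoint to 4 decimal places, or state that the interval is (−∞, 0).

Test eqn y'=λy, z=hλ:
  k1=λy_n ⇒ h·k1=z·y_n;  k2=λ(1+1/2z)y_n ⇒ h·k2=z(1+1/2z)y_n
  y_{n+1}/y_n = 1 − 3/7z + 10/7z(1+1/2z) = 1 + z + 5/7z²
  R(z) = 1 + z + 5/7z².

Find x<0 with |R(x)|<1.
x=-1.02: |R|=0.7231
R=1: x+5/7x²=0 ⇒ x=−7/5=-1.4000; min R=1−1/(4·5/7)=0.6500>−1
Confirm numerically:
  x=-1.173: |R|=0.80981 <1
  x=-1.149: |R|=0.79400 <1
  x=-1.141: |R|=0.78892 <1
  x=-1.855: |R|=1.60288 >1
  x=-1.810: |R|=1.53007 >1
  x=-1.659: |R|=1.30692 >1
Stable set (-1.4000, 0).

z∈(-1.4000,0).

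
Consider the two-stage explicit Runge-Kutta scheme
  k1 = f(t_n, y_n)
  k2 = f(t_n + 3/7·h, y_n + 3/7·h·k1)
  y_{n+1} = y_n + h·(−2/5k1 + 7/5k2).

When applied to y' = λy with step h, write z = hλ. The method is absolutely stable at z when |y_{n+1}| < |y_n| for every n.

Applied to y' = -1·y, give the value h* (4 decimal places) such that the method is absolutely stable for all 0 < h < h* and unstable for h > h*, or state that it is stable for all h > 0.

(-1.6667,0); λ=-1 ⇒ h* = (5/3)/1 = 1.6667.

On y'=λy, z=hλ:
  k1=λy_n ⇒ h·k1=z·y_n;  k2=λ(1+3/7z)y_n ⇒ h·k2=z(1+3/7z)y_n
  y_{n+1}/y_n = 1 − 2/5z + 7/5z(1+3/7z) = 1 + z + 3/5z²
  so R(z) = 1 + z + 3/5z².

Solve |R(x)|<1 on ℝ⁻.
x=-1.33: |R|=0.7313
R=1: x+3/5x²=0 ⇒ x=−5/3=-1.6667; min R=1−1/(4·3/5)=0.5833>−1
Confirm numerically:
  x=-1.550: |R|=0.89150 <1
  x=-1.256: |R|=0.69052 <1
  x=-0.981: |R|=0.59642 <1
  x=-0.848: |R|=0.58346 <1
  x=-2.182: |R|=1.67467 >1
  x=-2.055: |R|=1.47882 >1
  x=-1.858: |R|=1.21330 >1
So |R|<1 on (-1.6667, 0).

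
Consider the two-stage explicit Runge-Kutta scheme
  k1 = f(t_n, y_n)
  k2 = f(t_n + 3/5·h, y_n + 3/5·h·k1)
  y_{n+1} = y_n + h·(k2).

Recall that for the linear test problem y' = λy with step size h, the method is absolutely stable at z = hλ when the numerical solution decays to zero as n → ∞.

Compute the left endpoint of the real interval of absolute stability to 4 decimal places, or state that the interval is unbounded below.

Test eqn y'=λy, z=hλ:
  k1=λy_n ⇒ h·k1=z·y_n;  k2=λ(1+3/5z)y_n ⇒ h·k2=z(1+3/5z)y_n
  y_{n+1}/y_n = 1 + z(1+3/5z) = 1 + z + 3/5z²
  ⇒ R(z) = 1 + z + 3/5z².

Need |R(x)|<1, x<0.
x=-0.97: |R|=0.5945
R=1: x+3/5x²=0 ⇒ x=−5/3=-1.6667; min R=1−1/(4·3/5)=0.5833>−1
Confirm numerically:
  x=-1.505: |R|=0.85401 <1
  x=-1.193: |R|=0.66095 <1
  x=-0.840: |R|=0.58336 <1
  x=-2.146: |R|=1.61719 >1
  x=-1.775: |R|=1.11537 >1
Interval (-1.6667, 0).

z* = -1.6667.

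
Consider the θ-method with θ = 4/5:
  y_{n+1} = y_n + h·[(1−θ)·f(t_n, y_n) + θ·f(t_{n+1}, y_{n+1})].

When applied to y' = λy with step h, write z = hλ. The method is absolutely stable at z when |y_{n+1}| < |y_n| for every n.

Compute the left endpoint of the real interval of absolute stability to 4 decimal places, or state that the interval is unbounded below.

On y'=λy, z=hλ:
  y_{n+1} = y_n + z·[1/5·y_n + 4/5·y_{n+1}] ⇒ (1 − 4/5z)y_{n+1} = (1 + 1/5z)y_n
  so R(z) = (1 + 1/5z)/(1 − 4/5z).

Boundary: |R(x)|=1, x<0.
x=-0.52: |R|=0.6328
x=-2: |R|=0.2308
x=-10: |R|=0.1111
x=-100: |R|=0.2346
θ=4/5≥1/2 ⇒ |1+1/5x|<|1−4/5x| ∀x<0 ⇒ unbounded interval.

interval (−∞, 0).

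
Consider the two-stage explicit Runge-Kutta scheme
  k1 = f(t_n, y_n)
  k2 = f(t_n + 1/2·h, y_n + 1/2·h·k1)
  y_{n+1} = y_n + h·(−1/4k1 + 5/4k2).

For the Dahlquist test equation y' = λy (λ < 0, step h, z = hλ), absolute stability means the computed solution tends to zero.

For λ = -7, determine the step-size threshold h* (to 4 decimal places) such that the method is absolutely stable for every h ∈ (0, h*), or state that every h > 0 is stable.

On y'=λy, z=hλ:
  k1=λy_n ⇒ h·k1=z·y_n;  k2=λ(1+1/2z)y_n ⇒ h·k2=z(1+1/2z)y_n
  y_{n+1}/y_n = 1 − 1/4z + 5/4z(1+1/2z) = 1 + z + 5/8z²
  ⇒ R(z) = 1 + z + 5/8z².

Boundary: |R(x)|=1, x<0.
x=-1.56: |R|=0.9610
R=1: x+5/8x²=0 ⇒ x=−8/5=-1.6000; min R=1−1/(4·5/8)=0.6000>−1
Confirm numerically:
  x=-1.519: |R|=0.92310 <1
  x=-0.933: |R|=0.61106 <1
  x=-0.780: |R|=0.60025 <1
  x=-2.124: |R|=1.69561 >1
  x=-1.744: |R|=1.15696 >1
Stable set (-1.6000, 0).

(-1.6000,0); λ=-7 ⇒ h* = (8/5)/7 = 0.2286.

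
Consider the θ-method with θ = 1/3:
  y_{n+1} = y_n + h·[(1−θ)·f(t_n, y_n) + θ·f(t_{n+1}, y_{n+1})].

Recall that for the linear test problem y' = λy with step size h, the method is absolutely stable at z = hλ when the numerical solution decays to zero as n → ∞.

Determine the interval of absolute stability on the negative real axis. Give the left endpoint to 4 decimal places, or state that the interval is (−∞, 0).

Set f=λy, z=hλ:
  y_{n+1} = y_n + z·[2/3·y_n + 1/3·y_{n+1}] ⇒ (1 − 1/3z)y_{n+1} = (1 + 2/3z)y_n
  ⇒ R(z) = (1 + 2/3z)/(1 − 1/3z).

Solve |R(x)|<1 on ℝ⁻.
x=-1.04: |R|=0.2277
R=−1: 1+2/3x = −1+1/3x ⇒ -1/3x=2 ⇒ x=2/(-1/3)=-6.0000
Confirm numerically:
  x=-5.942: |R|=0.99351 <1
  x=-5.815: |R|=0.97901 <1
  x=-3.290: |R|=0.56916 <1
  x=-6.600: |R|=1.06250 >1
  x=-6.309: |R|=1.03319 >1
  x=-6.244: |R|=1.02640 >1
Stable set (-6.0000, 0).

(-6.0000, 0).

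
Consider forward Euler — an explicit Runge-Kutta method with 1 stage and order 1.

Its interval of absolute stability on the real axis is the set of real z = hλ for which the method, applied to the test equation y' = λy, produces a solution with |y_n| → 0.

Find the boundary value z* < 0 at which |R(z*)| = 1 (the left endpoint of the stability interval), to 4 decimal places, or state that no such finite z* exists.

With y'=λy (z=hλ):
  order 1, 1-stage ⇒ R(z)=1+z
  (e.g. R(-1.45)=-0.45000, |R|=0.45000)

Find x<0 with |R(x)|<1.
x=-1.45: |R|=0.4500
|R(-0.94)|=0.0600 |R(-0.69)|=0.3100 |R(-0.62)|=0.3800
Bisect:
  x_lo=-2.6395 |R|=1.6395  x_hi=-0.1495 |R|=0.8505
  mid=-1.39448 |R|=0.39448 →hi
  mid=-2.01697 |R|=1.01697 →lo
  mid=-1.70572 |R|=0.70572 →hi
  mid=-1.86135 |R|=0.86135 →hi
  mid=-1.93916 |R|=0.93916 →hi
  mid=-1.97806 |R|=0.97806 →hi
  mid=-1.99752 |R|=0.99752 →hi
  mid=-2.00724 |R|=1.00724 →lo
  mid=-2.00238 |R|=1.00238 →lo
  mid=-1.99995 |R|=0.99995 →hi
  ...
  [-2.00010,-1.99995] ⇒ x*=-2.0000
Interval (-2.0000, 0).

z* = -2.0000.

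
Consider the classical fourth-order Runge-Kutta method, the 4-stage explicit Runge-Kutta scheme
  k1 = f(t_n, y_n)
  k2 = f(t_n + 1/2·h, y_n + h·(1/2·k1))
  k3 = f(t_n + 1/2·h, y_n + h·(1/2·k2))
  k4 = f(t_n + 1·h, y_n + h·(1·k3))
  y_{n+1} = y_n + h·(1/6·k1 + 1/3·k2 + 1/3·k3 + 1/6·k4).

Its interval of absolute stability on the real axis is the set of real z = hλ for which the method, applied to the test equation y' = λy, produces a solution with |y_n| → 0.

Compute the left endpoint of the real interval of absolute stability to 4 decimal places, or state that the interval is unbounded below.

left endpoint -2.7853.

With y'=λy (z=hλ):
  order 4, 4-stage ⇒ R(z)=1+z+z^2/2+z^3/6+z^4/24
  (e.g. R(-1.39)=0.28399, |R|=0.28399)

Boundary: |R(x)|=1, x<0.
x=-1.39: |R|=0.2840
|R(-2.54)|=0.6889 |R(-2.44)|=0.5926 |R(-0.67)|=0.5127
Bisect:
  x_lo=-3.5459 |R|=2.8972  x_hi=-0.2384 |R|=0.7879
  mid=-1.89217 |R|=0.30300 →hi
  mid=-2.71904 |R|=0.90462 →hi
  mid=-3.13247 |R|=1.66266 →lo
  mid=-2.92575 |R|=1.23326 →lo
  mid=-2.82240 |R|=1.05739 →lo
  mid=-2.77072 |R|=0.97824 →hi
  mid=-2.79656 |R|=1.01711 →lo
  mid=-2.78364 |R|=0.99750 →hi
  ...
  [-2.78545,-2.78525] ⇒ x*=-2.7853
Stable set (-2.7853, 0).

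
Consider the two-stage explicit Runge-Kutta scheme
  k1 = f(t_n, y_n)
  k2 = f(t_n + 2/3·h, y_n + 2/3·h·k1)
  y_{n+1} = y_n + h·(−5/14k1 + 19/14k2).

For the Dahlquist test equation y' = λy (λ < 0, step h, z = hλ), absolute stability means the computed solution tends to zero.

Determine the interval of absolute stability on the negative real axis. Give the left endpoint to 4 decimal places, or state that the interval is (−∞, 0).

Set f=λy, z=hλ:
  k1=λy_n ⇒ h·k1=z·y_n;  k2=λ(1+2/3z)y_n ⇒ h·k2=z(1+2/3z)y_n
  y_{n+1}/y_n = 1 − 5/14z + 19/14z(1+2/3z) = 1 + z + 19/21z²
  ⇒ R(z) = 1 + z + 19/21z².

Boundary: |R(x)|=1, x<0.
x=-1.4: |R|=1.3733
R=1: x+19/21x²=0 ⇒ x=−21/19=-1.1053; min R=1−1/(4·19/21)=0.7237>−1
Confirm numerically:
  x=-1.048: |R|=0.94570 <1
  x=-0.937: |R|=0.85735 <1
  x=-0.644: |R|=0.73124 <1
  x=-0.553: |R|=0.72368 <1
  x=-1.501: |R|=1.53743 >1
  x=-1.260: |R|=1.17640 >1
  x=-1.171: |R|=1.06965 >1
Interval (-1.1053, 0).

z∈(-1.1053,0).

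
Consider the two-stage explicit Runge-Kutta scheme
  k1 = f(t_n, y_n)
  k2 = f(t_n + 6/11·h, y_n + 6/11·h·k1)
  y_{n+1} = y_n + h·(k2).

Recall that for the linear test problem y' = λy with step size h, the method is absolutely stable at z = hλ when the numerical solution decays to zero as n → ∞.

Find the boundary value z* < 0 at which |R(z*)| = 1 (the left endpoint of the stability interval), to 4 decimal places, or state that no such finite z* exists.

Set f=λy, z=hλ:
  k1=λy_n ⇒ h·k1=z·y_n;  k2=λ(1+6/11z)y_n ⇒ h·k2=z(1+6/11z)y_n
  y_{n+1}/y_n = 1 + z(1+6/11z) = 1 + z + 6/11z²
  so R(z) = 1 + z + 6/11z².

Boundary: |R(x)|=1, x<0.
x=-1.35: |R|=0.6441
R=1: x+6/11x²=0 ⇒ x=−11/6=-1.8333; min R=1−1/(4·6/11)=0.5417>−1
Confirm numerically:
  x=-1.590: |R|=0.78896 <1
  x=-1.315: |R|=0.62821 <1
  x=-0.834: |R|=0.54539 <1
  x=-0.822: |R|=0.54655 <1
  x=-2.287: |R|=1.56593 >1
  x=-2.248: |R|=1.50846 >1
So |R|<1 on (-1.8333, 0).

z* = -1.8333.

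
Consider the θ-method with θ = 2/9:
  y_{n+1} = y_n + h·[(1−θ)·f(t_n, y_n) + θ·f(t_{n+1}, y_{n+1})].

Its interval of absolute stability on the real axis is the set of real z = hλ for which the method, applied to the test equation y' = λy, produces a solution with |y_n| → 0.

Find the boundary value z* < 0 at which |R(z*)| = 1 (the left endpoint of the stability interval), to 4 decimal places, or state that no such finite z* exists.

left endpoint -3.6000.

Test eqn y'=λy, z=hλ:
  y_{n+1} = y_n + z·[7/9·y_n + 2/9·y_{n+1}] ⇒ (1 − 2/9z)y_{n+1} = (1 + 7/9z)y_n
  R(z) = (1 + 7/9z)/(1 − 2/9z).

Need |R(x)|<1, x<0.
x=-0.68: |R|=0.4093
R=−1: 1+7/9x = −1+2/9x ⇒ -5/9x=2 ⇒ x=2/(-5/9)=-3.6000
Confirm numerically:
  x=-2.973: |R|=0.79024 <1
  x=-1.672: |R|=0.21905 <1
  x=-1.569: |R|=0.16337 <1
  x=-3.994: |R|=1.11596 >1
  x=-3.953: |R|=1.10440 >1
  x=-3.930: |R|=1.09786 >1
Stable set (-3.6000, 0).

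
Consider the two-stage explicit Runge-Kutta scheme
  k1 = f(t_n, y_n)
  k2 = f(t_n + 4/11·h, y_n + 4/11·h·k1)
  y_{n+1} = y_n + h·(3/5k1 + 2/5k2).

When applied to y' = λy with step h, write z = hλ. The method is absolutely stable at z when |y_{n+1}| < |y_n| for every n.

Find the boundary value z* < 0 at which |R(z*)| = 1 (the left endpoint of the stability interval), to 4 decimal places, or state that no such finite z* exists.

Test eqn y'=λy, z=hλ:
  k1=λy_n ⇒ h·k1=z·y_n;  k2=λ(1+4/11z)y_n ⇒ h·k2=z(1+4/11z)y_n
  y_{n+1}/y_n = 1 + 3/5z + 2/5z(1+4/11z) = 1 + z + 8/55z²
  Hence R(z) = 1 + z + 8/55z².

Find x<0 with |R(x)|<1.
x=-1.44: |R|=0.1384
R=1: x+8/55x²=0 ⇒ x=−55/8=-6.8750; min R=1−1/(4·8/55)=-0.7188>−1
Confirm numerically:
  x=-6.394: |R|=0.55265 <1
  x=-5.358: |R|=0.18227 <1
  x=-4.894: |R|=0.41018 <1
  x=-3.117: |R|=0.70381 <1
  x=-7.348: |R|=1.50554 >1
  x=-7.010: |R|=1.13765 >1
So |R|<1 on (-6.8750, 0).

z* = -6.8750.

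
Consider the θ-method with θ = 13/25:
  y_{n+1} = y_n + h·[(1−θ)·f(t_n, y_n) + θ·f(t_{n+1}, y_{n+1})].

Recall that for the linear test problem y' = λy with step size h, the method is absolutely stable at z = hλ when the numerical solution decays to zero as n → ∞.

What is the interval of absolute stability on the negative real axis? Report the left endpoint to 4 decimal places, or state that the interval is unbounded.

(−∞, 0) — no finite endpoint.

Set f=λy, z=hλ:
  y_{n+1} = y_n + z·[12/25·y_n + 13/25·y_{n+1}] ⇒ (1 − 13/25z)y_{n+1} = (1 + 12/25z)y_n
  ⇒ R(z) = (1 + 12/25z)/(1 − 13/25z).

Solve |R(x)|<1 on ℝ⁻.
x=-0.61: |R|=0.5369
x=-2: |R|=0.0196
x=-10: |R|=0.6129
x=-100: |R|=0.8868
θ=13/25≥1/2 ⇒ |1+12/25x|<|1−13/25x| ∀x<0 ⇒ stable on all of ℝ⁻.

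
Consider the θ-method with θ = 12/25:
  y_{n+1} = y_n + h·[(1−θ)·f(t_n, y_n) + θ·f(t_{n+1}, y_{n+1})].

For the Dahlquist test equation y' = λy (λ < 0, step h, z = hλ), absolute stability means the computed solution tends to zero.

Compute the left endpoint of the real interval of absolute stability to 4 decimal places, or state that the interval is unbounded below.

left endpoint -50.0000.

Test eqn y'=λy, z=hλ:
  y_{n+1} = y_n + z·[13/25·y_n + 12/25·y_{n+1}] ⇒ (1 − 12/25z)y_{n+1} = (1 + 13/25z)y_n
  ⇒ R(z) = (1 + 13/25z)/(1 − 12/25z).

Solve |R(x)|<1 on ℝ⁻.
x=-1.07: |R|=0.2931
R=−1: 1+13/25x = −1+12/25x ⇒ -1/25x=2 ⇒ x=2/(-1/25)=-50.0000
Confirm numerically:
  x=-45.618: |R|=0.99234 <1
  x=-41.956: |R|=0.98478 <1
  x=-33.554: |R|=0.96154 <1
  x=-28.239: |R|=0.94020 <1
  x=-50.592: |R|=1.00094 >1
  x=-50.260: |R|=1.00041 >1
Stable set (-50.0000, 0).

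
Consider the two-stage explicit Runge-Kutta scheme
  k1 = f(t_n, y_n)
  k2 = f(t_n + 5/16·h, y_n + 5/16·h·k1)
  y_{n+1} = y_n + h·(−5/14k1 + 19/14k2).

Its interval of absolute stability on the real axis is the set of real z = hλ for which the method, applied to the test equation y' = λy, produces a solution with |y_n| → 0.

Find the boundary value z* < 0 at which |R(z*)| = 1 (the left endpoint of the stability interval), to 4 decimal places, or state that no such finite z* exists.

Set f=λy, z=hλ:
  k1=λy_n ⇒ h·k1=z·y_n;  k2=λ(1+5/16z)y_n ⇒ h·k2=z(1+5/16z)y_n
  y_{n+1}/y_n = 1 − 5/14z + 19/14z(1+5/16z) = 1 + z + 95/224z²
  Hence R(z) = 1 + z + 95/224z².

Find x<0 with |R(x)|<1.
x=-1.44: |R|=0.4394
R=1: x+95/224x²=0 ⇒ x=−224/95=-2.3579; min R=1−1/(4·95/224)=0.4105>−1
Confirm numerically:
  x=-1.712: |R|=0.53103 <1
  x=-1.618: |R|=0.49228 <1
  x=-1.183: |R|=0.41053 <1
  x=-2.701: |R|=1.39303 >1
  x=-2.692: |R|=1.38145 >1
Stable set (-2.3579, 0).

left endpoint -2.3579.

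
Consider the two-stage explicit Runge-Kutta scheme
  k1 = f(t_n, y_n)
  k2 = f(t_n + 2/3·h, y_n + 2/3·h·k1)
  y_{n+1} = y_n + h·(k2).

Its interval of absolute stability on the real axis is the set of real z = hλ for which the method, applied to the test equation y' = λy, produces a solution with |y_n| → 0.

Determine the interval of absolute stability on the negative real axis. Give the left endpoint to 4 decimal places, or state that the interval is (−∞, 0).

(-1.5000, 0).

Set f=λy, z=hλ:
  k1=λy_n ⇒ h·k1=z·y_n;  k2=λ(1+2/3z)y_n ⇒ h·k2=z(1+2/3z)y_n
  y_{n+1}/y_n = 1 + z(1+2/3z) = 1 + z + 2/3z²
  ⇒ R(z) = 1 + z + 2/3z².

Solve |R(x)|<1 on ℝ⁻.
x=-1.04: |R|=0.6811
R=1: x+2/3x²=0 ⇒ x=−3/2=-1.5000; min R=1−1/(4·2/3)=0.6250>−1
Confirm numerically:
  x=-1.276: |R|=0.80945 <1
  x=-1.154: |R|=0.73381 <1
  x=-1.104: |R|=0.70854 <1
  x=-0.780: |R|=0.62560 <1
  x=-1.930: |R|=1.55327 >1
  x=-1.791: |R|=1.34745 >1
  x=-1.560: |R|=1.06240 >1
So |R|<1 on (-1.5000, 0).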